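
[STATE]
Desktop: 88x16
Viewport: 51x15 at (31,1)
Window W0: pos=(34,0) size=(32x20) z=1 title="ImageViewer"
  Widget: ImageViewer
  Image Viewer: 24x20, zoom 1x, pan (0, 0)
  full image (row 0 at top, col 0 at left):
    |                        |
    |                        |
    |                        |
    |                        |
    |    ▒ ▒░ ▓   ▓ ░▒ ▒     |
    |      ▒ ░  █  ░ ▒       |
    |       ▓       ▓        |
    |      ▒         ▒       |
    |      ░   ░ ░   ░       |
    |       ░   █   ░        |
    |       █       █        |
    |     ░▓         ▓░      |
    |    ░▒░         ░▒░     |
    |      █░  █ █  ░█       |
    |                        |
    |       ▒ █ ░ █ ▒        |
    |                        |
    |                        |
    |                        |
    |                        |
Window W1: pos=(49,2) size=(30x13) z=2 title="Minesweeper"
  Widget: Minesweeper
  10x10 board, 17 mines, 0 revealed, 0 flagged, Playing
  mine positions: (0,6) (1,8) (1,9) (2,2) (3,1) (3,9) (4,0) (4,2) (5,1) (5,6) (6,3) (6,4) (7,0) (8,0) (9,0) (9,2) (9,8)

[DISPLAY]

   ┃ ImageViewer                  ┃                
   ┠──────────────┏━━━━━━━━━━━━━━━━━━━━━━━━━━━━┓   
   ┃              ┃ Minesweeper                ┃   
   ┃              ┠────────────────────────────┨   
   ┃              ┃■■■■■■■■■■                  ┃   
   ┃              ┃■■■■■■■■■■                  ┃   
   ┃    ▒ ▒░ ▓   ▓┃■■■■■■■■■■                  ┃   
   ┃      ▒ ░  █  ┃■■■■■■■■■■                  ┃   
   ┃       ▓      ┃■■■■■■■■■■                  ┃   
   ┃      ▒       ┃■■■■■■■■■■                  ┃   
   ┃      ░   ░ ░ ┃■■■■■■■■■■                  ┃   
   ┃       ░   █  ┃■■■■■■■■■■                  ┃   
   ┃       █      ┃■■■■■■■■■■                  ┃   
   ┃     ░▓       ┗━━━━━━━━━━━━━━━━━━━━━━━━━━━━┛   
   ┃    ░▒░         ░▒░           ┃                


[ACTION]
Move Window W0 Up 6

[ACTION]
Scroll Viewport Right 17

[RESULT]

mageViewer                  ┃                      
────────────┏━━━━━━━━━━━━━━━━━━━━━━━━━━━━┓         
            ┃ Minesweeper                ┃         
            ┠────────────────────────────┨         
            ┃■■■■■■■■■■                  ┃         
            ┃■■■■■■■■■■                  ┃         
  ▒ ▒░ ▓   ▓┃■■■■■■■■■■                  ┃         
    ▒ ░  █  ┃■■■■■■■■■■                  ┃         
     ▓      ┃■■■■■■■■■■                  ┃         
    ▒       ┃■■■■■■■■■■                  ┃         
    ░   ░ ░ ┃■■■■■■■■■■                  ┃         
     ░   █  ┃■■■■■■■■■■                  ┃         
     █      ┃■■■■■■■■■■                  ┃         
   ░▓       ┗━━━━━━━━━━━━━━━━━━━━━━━━━━━━┛         
  ░▒░         ░▒░           ┃                      


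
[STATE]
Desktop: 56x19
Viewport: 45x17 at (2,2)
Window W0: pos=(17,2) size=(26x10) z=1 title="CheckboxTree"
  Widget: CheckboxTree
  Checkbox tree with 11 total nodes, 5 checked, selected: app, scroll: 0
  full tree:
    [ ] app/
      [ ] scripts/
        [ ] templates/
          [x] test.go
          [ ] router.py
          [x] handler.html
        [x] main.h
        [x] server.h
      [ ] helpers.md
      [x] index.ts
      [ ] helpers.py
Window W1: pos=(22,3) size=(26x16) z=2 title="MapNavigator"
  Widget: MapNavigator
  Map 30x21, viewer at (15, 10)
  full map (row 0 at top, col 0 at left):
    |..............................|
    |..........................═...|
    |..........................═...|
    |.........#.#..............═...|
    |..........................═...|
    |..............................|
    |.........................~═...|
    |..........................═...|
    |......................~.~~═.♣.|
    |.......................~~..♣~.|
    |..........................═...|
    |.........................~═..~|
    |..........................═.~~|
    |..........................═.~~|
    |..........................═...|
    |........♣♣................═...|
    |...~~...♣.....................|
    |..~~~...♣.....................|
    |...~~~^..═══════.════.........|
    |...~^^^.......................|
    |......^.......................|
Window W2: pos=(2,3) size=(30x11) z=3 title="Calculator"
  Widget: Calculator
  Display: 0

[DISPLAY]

               ┏━━━━━━━━━━━━━━━━━━━━━━━━┓    
┏━━━━━━━━━━━━━━━━━━━━━━━━━━━━┓━━━━━━━━━━━━━━━
┃ Calculator                 ┃ator           
┠────────────────────────────┨───────────────
┃                           0┃..............═
┃┌───┬───┬───┬───┐           ┃...............
┃│ 7 │ 8 │ 9 │ ÷ │           ┃.............~═
┃├───┼───┼───┼───┤           ┃..............═
┃│ 4 │ 5 │ 6 │ × │           ┃..........~.~~═
┃├───┼───┼───┼───┤           ┃...........~~..
┃│ 1 │ 2 │ 3 │ - │           ┃...@..........═
┗━━━━━━━━━━━━━━━━━━━━━━━━━━━━┛.............~═
                    ┃.......................═
                    ┃.......................═
                    ┃.......................═
                    ┃.....♣♣................═
                    ┗━━━━━━━━━━━━━━━━━━━━━━━━


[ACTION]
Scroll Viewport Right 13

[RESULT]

      ┏━━━━━━━━━━━━━━━━━━━━━━━━┓             
━━━━━━━━━━━━━━━━━━━━┓━━━━━━━━━━━━━━━┓        
tor                 ┃ator           ┃        
────────────────────┨───────────────┨        
                   0┃..............═┃        
┬───┬───┐           ┃...............┃        
│ 9 │ ÷ │           ┃.............~═┃        
┼───┼───┤           ┃..............═┃        
│ 6 │ × │           ┃..........~.~~═┃        
┼───┼───┤           ┃...........~~..┃        
│ 3 │ - │           ┃...@..........═┃        
━━━━━━━━━━━━━━━━━━━━┛.............~═┃        
           ┃.......................═┃        
           ┃.......................═┃        
           ┃.......................═┃        
           ┃.....♣♣................═┃        
           ┗━━━━━━━━━━━━━━━━━━━━━━━━┛        


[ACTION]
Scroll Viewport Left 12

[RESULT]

                 ┏━━━━━━━━━━━━━━━━━━━━━━━━┓  
  ┏━━━━━━━━━━━━━━━━━━━━━━━━━━━━┓━━━━━━━━━━━━━
  ┃ Calculator                 ┃ator         
  ┠────────────────────────────┨─────────────
  ┃                           0┃.............
  ┃┌───┬───┬───┬───┐           ┃.............
  ┃│ 7 │ 8 │ 9 │ ÷ │           ┃.............
  ┃├───┼───┼───┼───┤           ┃.............
  ┃│ 4 │ 5 │ 6 │ × │           ┃..........~.~
  ┃├───┼───┼───┼───┤           ┃...........~~
  ┃│ 1 │ 2 │ 3 │ - │           ┃...@.........
  ┗━━━━━━━━━━━━━━━━━━━━━━━━━━━━┛.............
                      ┃......................
                      ┃......................
                      ┃......................
                      ┃.....♣♣...............
                      ┗━━━━━━━━━━━━━━━━━━━━━━


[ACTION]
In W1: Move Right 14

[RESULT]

                 ┏━━━━━━━━━━━━━━━━━━━━━━━━┓  
  ┏━━━━━━━━━━━━━━━━━━━━━━━━━━━━┓━━━━━━━━━━━━━
  ┃ Calculator                 ┃ator         
  ┠────────────────────────────┨─────────────
  ┃                           0┃═...         
  ┃┌───┬───┬───┬───┐           ┃....         
  ┃│ 7 │ 8 │ 9 │ ÷ │           ┃═...         
  ┃├───┼───┼───┼───┤           ┃═...         
  ┃│ 4 │ 5 │ 6 │ × │           ┃═.♣.         
  ┃├───┼───┼───┼───┤           ┃.♣~.         
  ┃│ 1 │ 2 │ 3 │ - │           ┃═..@         
  ┗━━━━━━━━━━━━━━━━━━━━━━━━━━━━┛═..~         
                      ┃.........═.~~         
                      ┃.........═.~~         
                      ┃.........═...         
                      ┃.........═...         
                      ┗━━━━━━━━━━━━━━━━━━━━━━


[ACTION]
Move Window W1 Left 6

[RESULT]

                 ┏━━━━━━━━━━━━━━━━━━━━━━━━┓  
  ┏━━━━━━━━━━━━━━━━━━━━━━━━━━━━┓━━━━━━━━━┓┃  
  ┃ Calculator                 ┃         ┃┨  
  ┠────────────────────────────┨─────────┨┃  
  ┃                           0┃         ┃┃  
  ┃┌───┬───┬───┬───┐           ┃         ┃┃  
  ┃│ 7 │ 8 │ 9 │ ÷ │           ┃         ┃┃  
  ┃├───┼───┼───┼───┤           ┃         ┃┃  
  ┃│ 4 │ 5 │ 6 │ × │           ┃         ┃┃  
  ┃├───┼───┼───┼───┤           ┃         ┃┛  
  ┃│ 1 │ 2 │ 3 │ - │           ┃         ┃   
  ┗━━━━━━━━━━━━━━━━━━━━━━━━━━━━┛         ┃   
                ┃.........═.~~           ┃   
                ┃.........═.~~           ┃   
                ┃.........═...           ┃   
                ┃.........═...           ┃   
                ┗━━━━━━━━━━━━━━━━━━━━━━━━┛   


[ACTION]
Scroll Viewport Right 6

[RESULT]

           ┏━━━━━━━━━━━━━━━━━━━━━━━━┓        
━━━━━━━━━━━━━━━━━━━━━━━━━┓━━━━━━━━━┓┃        
lculator                 ┃         ┃┨        
─────────────────────────┨─────────┨┃        
                        0┃         ┃┃        
─┬───┬───┬───┐           ┃         ┃┃        
 │ 8 │ 9 │ ÷ │           ┃         ┃┃        
─┼───┼───┼───┤           ┃         ┃┃        
 │ 5 │ 6 │ × │           ┃         ┃┃        
─┼───┼───┼───┤           ┃         ┃┛        
 │ 2 │ 3 │ - │           ┃         ┃         
━━━━━━━━━━━━━━━━━━━━━━━━━┛         ┃         
          ┃.........═.~~           ┃         
          ┃.........═.~~           ┃         
          ┃.........═...           ┃         
          ┃.........═...           ┃         
          ┗━━━━━━━━━━━━━━━━━━━━━━━━┛         


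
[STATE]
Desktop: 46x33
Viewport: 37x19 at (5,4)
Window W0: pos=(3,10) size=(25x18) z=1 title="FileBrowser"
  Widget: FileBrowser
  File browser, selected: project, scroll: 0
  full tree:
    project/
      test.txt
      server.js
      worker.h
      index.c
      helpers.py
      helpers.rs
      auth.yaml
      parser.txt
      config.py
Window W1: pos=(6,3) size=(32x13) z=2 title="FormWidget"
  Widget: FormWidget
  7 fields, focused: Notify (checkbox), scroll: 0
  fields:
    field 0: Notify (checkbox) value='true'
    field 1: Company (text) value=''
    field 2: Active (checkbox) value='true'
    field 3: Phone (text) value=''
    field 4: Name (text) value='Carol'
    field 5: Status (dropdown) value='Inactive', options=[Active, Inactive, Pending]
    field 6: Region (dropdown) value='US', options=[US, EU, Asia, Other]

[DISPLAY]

 ┃ FormWidget                   ┃    
 ┠──────────────────────────────┨    
 ┃> Notify:     [x]             ┃    
 ┃  Company:    [              ]┃    
 ┃  Active:     [x]             ┃    
 ┃  Phone:      [              ]┃    
━┃  Name:       [Carol         ]┃    
F┃  Status:     [Inactive     ▼]┃    
─┃  Region:     [US           ▼]┃    
 ┃                              ┃    
 ┃                              ┃    
 ┗━━━━━━━━━━━━━━━━━━━━━━━━━━━━━━┛    
   worker.h           ┃              
   index.c            ┃              
   helpers.py         ┃              
   helpers.rs         ┃              
   auth.yaml          ┃              
   parser.txt         ┃              
   config.py          ┃              


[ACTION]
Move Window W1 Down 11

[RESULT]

                                     
                                     
                                     
                                     
                                     
                                     
━━━━━━━━━━━━━━━━━━━━━━┓              
FileBrowser           ┃              
──────────────────────┨              
 [-] project/         ┃              
 ┏━━━━━━━━━━━━━━━━━━━━━━━━━━━━━━┓    
 ┃ FormWidget                   ┃    
 ┠──────────────────────────────┨    
 ┃> Notify:     [x]             ┃    
 ┃  Company:    [              ]┃    
 ┃  Active:     [x]             ┃    
 ┃  Phone:      [              ]┃    
 ┃  Name:       [Carol         ]┃    
 ┃  Status:     [Inactive     ▼]┃    


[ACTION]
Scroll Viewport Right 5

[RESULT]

                                     
                                     
                                     
                                     
                                     
                                     
━━━━━━━━━━━━━━━━━━┓                  
Browser           ┃                  
──────────────────┨                  
 project/         ┃                  
━━━━━━━━━━━━━━━━━━━━━━━━━━━━┓        
ormWidget                   ┃        
────────────────────────────┨        
Notify:     [x]             ┃        
Company:    [              ]┃        
Active:     [x]             ┃        
Phone:      [              ]┃        
Name:       [Carol         ]┃        
Status:     [Inactive     ▼]┃        


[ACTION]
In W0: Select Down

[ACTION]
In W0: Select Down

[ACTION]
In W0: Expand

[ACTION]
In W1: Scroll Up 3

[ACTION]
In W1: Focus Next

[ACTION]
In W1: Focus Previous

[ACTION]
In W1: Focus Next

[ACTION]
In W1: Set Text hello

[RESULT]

                                     
                                     
                                     
                                     
                                     
                                     
━━━━━━━━━━━━━━━━━━┓                  
Browser           ┃                  
──────────────────┨                  
 project/         ┃                  
━━━━━━━━━━━━━━━━━━━━━━━━━━━━┓        
ormWidget                   ┃        
────────────────────────────┨        
Notify:     [x]             ┃        
Company:    [hello         ]┃        
Active:     [x]             ┃        
Phone:      [              ]┃        
Name:       [Carol         ]┃        
Status:     [Inactive     ▼]┃        


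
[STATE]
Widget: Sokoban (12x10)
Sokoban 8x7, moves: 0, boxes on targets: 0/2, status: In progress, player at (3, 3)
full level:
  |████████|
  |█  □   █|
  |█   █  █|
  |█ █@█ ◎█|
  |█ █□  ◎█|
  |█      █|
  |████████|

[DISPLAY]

████████    
█  □   █    
█   █  █    
█ █@█ ◎█    
█ █□  ◎█    
█      █    
████████    
Moves: 0  0/
            
            


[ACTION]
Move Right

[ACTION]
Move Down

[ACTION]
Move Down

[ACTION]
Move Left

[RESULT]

████████    
█  □   █    
█   █  █    
█ █ █ ◎█    
█ █@  ◎█    
█  □   █    
████████    
Moves: 1  0/
            
            


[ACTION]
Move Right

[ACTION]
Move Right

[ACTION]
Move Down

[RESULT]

████████    
█  □   █    
█   █  █    
█ █ █ ◎█    
█ █   ◎█    
█  □ @ █    
████████    
Moves: 4  0/
            
            


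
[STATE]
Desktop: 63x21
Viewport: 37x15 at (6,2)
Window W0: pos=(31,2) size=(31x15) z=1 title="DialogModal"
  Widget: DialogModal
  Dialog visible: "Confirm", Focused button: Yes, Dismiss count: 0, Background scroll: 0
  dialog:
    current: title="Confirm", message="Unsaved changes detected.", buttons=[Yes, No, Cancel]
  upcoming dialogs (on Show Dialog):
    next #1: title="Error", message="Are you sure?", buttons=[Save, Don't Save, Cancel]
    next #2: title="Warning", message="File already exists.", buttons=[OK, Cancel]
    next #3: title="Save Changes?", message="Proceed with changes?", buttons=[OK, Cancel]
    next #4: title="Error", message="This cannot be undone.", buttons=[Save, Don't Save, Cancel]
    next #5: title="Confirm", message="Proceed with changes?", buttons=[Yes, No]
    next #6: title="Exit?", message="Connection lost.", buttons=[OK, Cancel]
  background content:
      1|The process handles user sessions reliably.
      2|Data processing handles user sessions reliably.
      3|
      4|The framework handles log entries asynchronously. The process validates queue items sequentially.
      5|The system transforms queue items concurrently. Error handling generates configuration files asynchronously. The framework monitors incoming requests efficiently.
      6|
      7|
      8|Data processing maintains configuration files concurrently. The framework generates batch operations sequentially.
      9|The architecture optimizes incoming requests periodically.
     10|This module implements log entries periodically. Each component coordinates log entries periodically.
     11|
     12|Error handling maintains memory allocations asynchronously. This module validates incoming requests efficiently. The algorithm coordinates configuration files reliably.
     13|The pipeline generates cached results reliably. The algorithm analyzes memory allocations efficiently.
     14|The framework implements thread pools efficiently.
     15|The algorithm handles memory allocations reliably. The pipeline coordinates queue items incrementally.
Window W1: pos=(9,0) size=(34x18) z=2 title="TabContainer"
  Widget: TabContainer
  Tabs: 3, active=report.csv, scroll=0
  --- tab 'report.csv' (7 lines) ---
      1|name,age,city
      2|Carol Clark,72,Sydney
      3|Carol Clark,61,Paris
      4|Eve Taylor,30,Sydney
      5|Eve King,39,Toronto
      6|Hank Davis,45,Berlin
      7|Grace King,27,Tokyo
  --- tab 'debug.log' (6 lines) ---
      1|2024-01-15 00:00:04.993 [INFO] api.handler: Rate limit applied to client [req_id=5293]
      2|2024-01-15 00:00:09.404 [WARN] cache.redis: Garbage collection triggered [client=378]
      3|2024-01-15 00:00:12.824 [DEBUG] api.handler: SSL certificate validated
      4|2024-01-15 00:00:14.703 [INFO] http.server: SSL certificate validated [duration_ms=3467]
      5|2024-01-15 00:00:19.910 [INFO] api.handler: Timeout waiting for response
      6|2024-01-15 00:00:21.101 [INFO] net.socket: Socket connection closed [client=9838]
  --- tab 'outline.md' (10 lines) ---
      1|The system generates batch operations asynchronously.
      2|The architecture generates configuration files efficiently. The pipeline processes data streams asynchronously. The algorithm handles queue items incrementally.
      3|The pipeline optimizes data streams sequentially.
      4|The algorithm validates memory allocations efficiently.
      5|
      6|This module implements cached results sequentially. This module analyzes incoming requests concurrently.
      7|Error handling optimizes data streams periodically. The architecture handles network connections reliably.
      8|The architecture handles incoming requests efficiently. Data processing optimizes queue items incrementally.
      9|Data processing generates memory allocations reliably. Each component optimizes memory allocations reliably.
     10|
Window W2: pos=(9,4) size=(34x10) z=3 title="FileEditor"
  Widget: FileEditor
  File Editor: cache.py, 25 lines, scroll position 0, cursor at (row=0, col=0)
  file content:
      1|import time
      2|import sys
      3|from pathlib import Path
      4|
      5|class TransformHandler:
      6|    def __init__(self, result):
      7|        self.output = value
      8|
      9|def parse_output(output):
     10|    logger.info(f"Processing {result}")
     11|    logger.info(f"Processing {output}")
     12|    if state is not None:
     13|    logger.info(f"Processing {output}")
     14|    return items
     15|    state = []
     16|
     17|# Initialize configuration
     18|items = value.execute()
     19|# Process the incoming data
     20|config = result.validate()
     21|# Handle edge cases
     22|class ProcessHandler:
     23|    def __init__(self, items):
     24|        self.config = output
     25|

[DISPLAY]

   ┠────────────────────────────────┨
   ┃[report.csv]│ debug.log │ outlin┃
   ┏━━━━━━━━━━━━━━━━━━━━━━━━━━━━━━━━┓
   ┃ FileEditor                     ┃
   ┠────────────────────────────────┨
   ┃█mport time                    ▲┃
   ┃import sys                     █┃
   ┃from pathlib import Path       ░┃
   ┃                               ░┃
   ┃class TransformHandler:        ░┃
   ┃    def __init__(self, result):▼┃
   ┗━━━━━━━━━━━━━━━━━━━━━━━━━━━━━━━━┛
   ┃                                ┃
   ┃                                ┃
   ┃                                ┃


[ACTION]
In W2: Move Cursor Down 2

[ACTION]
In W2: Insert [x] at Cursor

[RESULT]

   ┠────────────────────────────────┨
   ┃[report.csv]│ debug.log │ outlin┃
   ┏━━━━━━━━━━━━━━━━━━━━━━━━━━━━━━━━┓
   ┃ FileEditor                     ┃
   ┠────────────────────────────────┨
   ┃import time                    ▲┃
   ┃import sys                     █┃
   ┃x█rom pathlib import Path      ░┃
   ┃                               ░┃
   ┃class TransformHandler:        ░┃
   ┃    def __init__(self, result):▼┃
   ┗━━━━━━━━━━━━━━━━━━━━━━━━━━━━━━━━┛
   ┃                                ┃
   ┃                                ┃
   ┃                                ┃


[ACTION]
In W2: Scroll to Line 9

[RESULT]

   ┠────────────────────────────────┨
   ┃[report.csv]│ debug.log │ outlin┃
   ┏━━━━━━━━━━━━━━━━━━━━━━━━━━━━━━━━┓
   ┃ FileEditor                     ┃
   ┠────────────────────────────────┨
   ┃def parse_output(output):      ▲┃
   ┃    logger.info(f"Processing {r░┃
   ┃    logger.info(f"Processing {o█┃
   ┃    if state is not None:      ░┃
   ┃    logger.info(f"Processing {o░┃
   ┃    return items               ▼┃
   ┗━━━━━━━━━━━━━━━━━━━━━━━━━━━━━━━━┛
   ┃                                ┃
   ┃                                ┃
   ┃                                ┃


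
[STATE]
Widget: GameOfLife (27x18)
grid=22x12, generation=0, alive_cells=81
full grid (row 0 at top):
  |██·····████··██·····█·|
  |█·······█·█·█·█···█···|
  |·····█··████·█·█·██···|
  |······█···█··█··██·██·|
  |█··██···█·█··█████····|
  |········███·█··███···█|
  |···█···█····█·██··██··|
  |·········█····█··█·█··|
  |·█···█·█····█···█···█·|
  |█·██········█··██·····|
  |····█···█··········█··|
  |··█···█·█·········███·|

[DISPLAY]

Gen: 0                     
██·····████··██·····█·     
█·······█·█·█·█···█···     
·····█··████·█·█·██···     
······█···█··█··██·██·     
█··██···█·█··█████····     
········███·█··███···█     
···█···█····█·██··██··     
·········█····█··█·█··     
·█···█·█····█···█···█·     
█·██········█··██·····     
····█···█··········█··     
··█···█·█·········███·     
                           
                           
                           
                           
                           


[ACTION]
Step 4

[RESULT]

Gen: 4                     
██·······███··██·██···     
██·····██·█·······█···     
·········█···█···██···     
······███··█····█·····     
······█·█··████·······     
·······██·█···████····     
·······██·██·█·█··████     
···········█·····█··██     
············███··█····     
··············███·····     
···············██·····     
·················█····     
                           
                           
                           
                           
                           


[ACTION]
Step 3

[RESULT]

Gen: 7                     
██·····█████·····██···     
██·····██··█···█···█··     
······█·█·········█···     
·····███··············     
·················█····     
·····███····█···█···█·     
·············█···█··██     
··········█···██·██···     
··········████·····█··     
············██·█······     
···············██·█···     
······················     
                           
                           
                           
                           
                           


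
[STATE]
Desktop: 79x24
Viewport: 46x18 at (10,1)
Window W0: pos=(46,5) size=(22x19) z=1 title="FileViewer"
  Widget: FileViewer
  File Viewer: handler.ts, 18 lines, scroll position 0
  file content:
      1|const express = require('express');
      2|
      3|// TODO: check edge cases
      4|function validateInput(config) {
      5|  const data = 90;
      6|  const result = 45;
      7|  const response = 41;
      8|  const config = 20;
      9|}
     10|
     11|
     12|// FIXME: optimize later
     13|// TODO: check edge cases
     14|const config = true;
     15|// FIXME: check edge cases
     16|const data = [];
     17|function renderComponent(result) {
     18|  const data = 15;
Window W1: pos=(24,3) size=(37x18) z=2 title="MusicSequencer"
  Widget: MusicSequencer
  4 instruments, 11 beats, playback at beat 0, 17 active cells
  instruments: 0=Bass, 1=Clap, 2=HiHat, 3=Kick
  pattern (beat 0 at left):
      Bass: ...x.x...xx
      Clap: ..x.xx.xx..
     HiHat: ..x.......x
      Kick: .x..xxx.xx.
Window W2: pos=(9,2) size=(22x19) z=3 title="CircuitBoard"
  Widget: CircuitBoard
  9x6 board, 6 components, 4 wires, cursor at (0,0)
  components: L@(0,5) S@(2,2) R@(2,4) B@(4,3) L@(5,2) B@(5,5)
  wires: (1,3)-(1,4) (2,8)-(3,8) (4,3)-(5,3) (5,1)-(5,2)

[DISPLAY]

                                              
━━━━━━━━━━━━━━━━━━━━┓                         
 CircuitBoard       ┃━━━━━━━━━━━━━━━━━━━━━━━━━
────────────────────┨Sequencer                
   0 1 2 3 4 5 6 7 8┃─────────────────────────
0  [.]              ┃▼1234567890              
                    ┃···█·█···██              
1               · ─ ┃··█·██·██··              
                    ┃··█·······█              
2           S       ┃·█··███·██·              
                    ┃                         
3                   ┃                         
                    ┃                         
4               B   ┃                         
                │   ┃                         
5       · ─ L   ·   ┃                         
Cursor: (0,0)       ┃                         
                    ┃                         


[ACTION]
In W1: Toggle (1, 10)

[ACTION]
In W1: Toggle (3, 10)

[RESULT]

                                              
━━━━━━━━━━━━━━━━━━━━┓                         
 CircuitBoard       ┃━━━━━━━━━━━━━━━━━━━━━━━━━
────────────────────┨Sequencer                
   0 1 2 3 4 5 6 7 8┃─────────────────────────
0  [.]              ┃▼1234567890              
                    ┃···█·█···██              
1               · ─ ┃··█·██·██·█              
                    ┃··█·······█              
2           S       ┃·█··███·███              
                    ┃                         
3                   ┃                         
                    ┃                         
4               B   ┃                         
                │   ┃                         
5       · ─ L   ·   ┃                         
Cursor: (0,0)       ┃                         
                    ┃                         


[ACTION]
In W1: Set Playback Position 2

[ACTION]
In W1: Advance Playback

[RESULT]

                                              
━━━━━━━━━━━━━━━━━━━━┓                         
 CircuitBoard       ┃━━━━━━━━━━━━━━━━━━━━━━━━━
────────────────────┨Sequencer                
   0 1 2 3 4 5 6 7 8┃─────────────────────────
0  [.]              ┃012▼4567890              
                    ┃···█·█···██              
1               · ─ ┃··█·██·██·█              
                    ┃··█·······█              
2           S       ┃·█··███·███              
                    ┃                         
3                   ┃                         
                    ┃                         
4               B   ┃                         
                │   ┃                         
5       · ─ L   ·   ┃                         
Cursor: (0,0)       ┃                         
                    ┃                         


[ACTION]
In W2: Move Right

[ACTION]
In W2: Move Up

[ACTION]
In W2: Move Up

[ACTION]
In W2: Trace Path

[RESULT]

                                              
━━━━━━━━━━━━━━━━━━━━┓                         
 CircuitBoard       ┃━━━━━━━━━━━━━━━━━━━━━━━━━
────────────────────┨Sequencer                
   0 1 2 3 4 5 6 7 8┃─────────────────────────
0      [.]          ┃012▼4567890              
                    ┃···█·█···██              
1               · ─ ┃··█·██·██·█              
                    ┃··█·······█              
2           S       ┃·█··███·███              
                    ┃                         
3                   ┃                         
                    ┃                         
4               B   ┃                         
                │   ┃                         
5       · ─ L   ·   ┃                         
Cursor: (0,1)  Trace┃                         
                    ┃                         


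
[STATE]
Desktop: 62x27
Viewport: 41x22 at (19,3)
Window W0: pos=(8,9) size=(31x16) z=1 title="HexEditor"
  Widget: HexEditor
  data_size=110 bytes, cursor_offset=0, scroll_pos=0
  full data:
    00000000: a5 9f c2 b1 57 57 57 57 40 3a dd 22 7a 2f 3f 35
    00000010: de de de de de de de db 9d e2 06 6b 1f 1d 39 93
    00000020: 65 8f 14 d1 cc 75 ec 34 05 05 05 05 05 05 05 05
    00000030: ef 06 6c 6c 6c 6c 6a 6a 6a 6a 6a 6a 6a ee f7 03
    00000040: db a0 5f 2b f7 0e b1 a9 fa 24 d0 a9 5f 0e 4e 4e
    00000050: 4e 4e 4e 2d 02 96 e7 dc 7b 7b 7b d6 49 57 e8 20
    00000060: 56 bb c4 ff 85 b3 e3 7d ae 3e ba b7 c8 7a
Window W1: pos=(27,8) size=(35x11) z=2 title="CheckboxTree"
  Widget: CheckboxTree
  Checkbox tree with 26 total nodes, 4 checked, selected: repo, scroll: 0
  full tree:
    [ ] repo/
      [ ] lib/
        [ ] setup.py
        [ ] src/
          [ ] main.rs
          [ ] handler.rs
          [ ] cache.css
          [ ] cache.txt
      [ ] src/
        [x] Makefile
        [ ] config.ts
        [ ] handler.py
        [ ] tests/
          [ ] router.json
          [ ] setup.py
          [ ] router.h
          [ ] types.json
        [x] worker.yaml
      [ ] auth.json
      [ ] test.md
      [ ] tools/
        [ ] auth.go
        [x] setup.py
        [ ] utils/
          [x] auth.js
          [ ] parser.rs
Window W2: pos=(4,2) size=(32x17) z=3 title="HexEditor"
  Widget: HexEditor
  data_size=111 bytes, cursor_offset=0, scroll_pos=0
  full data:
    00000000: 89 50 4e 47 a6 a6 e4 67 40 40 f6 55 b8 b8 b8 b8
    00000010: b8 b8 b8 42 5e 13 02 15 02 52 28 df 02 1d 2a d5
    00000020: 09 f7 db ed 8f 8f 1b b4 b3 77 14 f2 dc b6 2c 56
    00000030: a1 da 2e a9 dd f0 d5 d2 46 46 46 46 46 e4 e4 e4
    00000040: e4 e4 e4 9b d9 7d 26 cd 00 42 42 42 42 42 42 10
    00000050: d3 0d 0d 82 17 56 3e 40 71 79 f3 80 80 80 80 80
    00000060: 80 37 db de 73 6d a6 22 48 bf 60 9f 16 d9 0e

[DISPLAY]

                ┃                        
────────────────┨                        
0 4e 47 a6 a6 e4┃                        
8 b8 42 5e 13 02┃                        
7 db ed 8f 8f 1b┃                        
a 2e a9 dd f0 d5┃━━━━━━━━━━━━━━━━━━━━━━━━
4 e4 9b d9 7d 26┃xTree                   
d 0d 82 17 56 3e┃────────────────────────
7 db de 73 6d a6┃o/                      
                ┃ib/                     
                ┃ setup.py               
                ┃ src/                   
                ┃ ] main.rs              
                ┃ ] handler.rs           
                ┃ ] cache.css            
━━━━━━━━━━━━━━━━┛━━━━━━━━━━━━━━━━━━━━━━━━
                   ┃                     
                   ┃                     
                   ┃                     
                   ┃                     
                   ┃                     
━━━━━━━━━━━━━━━━━━━┛                     


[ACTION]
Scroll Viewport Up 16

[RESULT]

                                         
                                         
━━━━━━━━━━━━━━━━┓                        
                ┃                        
────────────────┨                        
0 4e 47 a6 a6 e4┃                        
8 b8 42 5e 13 02┃                        
7 db ed 8f 8f 1b┃                        
a 2e a9 dd f0 d5┃━━━━━━━━━━━━━━━━━━━━━━━━
4 e4 9b d9 7d 26┃xTree                   
d 0d 82 17 56 3e┃────────────────────────
7 db de 73 6d a6┃o/                      
                ┃ib/                     
                ┃ setup.py               
                ┃ src/                   
                ┃ ] main.rs              
                ┃ ] handler.rs           
                ┃ ] cache.css            
━━━━━━━━━━━━━━━━┛━━━━━━━━━━━━━━━━━━━━━━━━
                   ┃                     
                   ┃                     
                   ┃                     


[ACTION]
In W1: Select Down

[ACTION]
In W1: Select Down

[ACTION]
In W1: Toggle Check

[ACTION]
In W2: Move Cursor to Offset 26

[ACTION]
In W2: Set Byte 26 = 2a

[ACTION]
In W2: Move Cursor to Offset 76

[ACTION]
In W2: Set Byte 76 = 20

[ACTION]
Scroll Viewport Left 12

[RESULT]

                                         
                                         
━━━━━━━━━━━━━━━━━━━━━━━━━━━━┓            
exEditor                    ┃            
────────────────────────────┨            
000000  89 50 4e 47 a6 a6 e4┃            
000010  b8 b8 b8 42 5e 13 02┃            
000020  09 f7 db ed 8f 8f 1b┃            
000030  a1 da 2e a9 dd f0 d5┃━━━━━━━━━━━━
000040  e4 e4 e4 9b d9 7d 26┃xTree       
000050  d3 0d 0d 82 17 56 3e┃────────────
000060  80 37 db de 73 6d a6┃o/          
                            ┃ib/         
                            ┃ setup.py   
                            ┃ src/       
                            ┃ ] main.rs  
                            ┃ ] handler.r
                            ┃ ] cache.css
━━━━━━━━━━━━━━━━━━━━━━━━━━━━┛━━━━━━━━━━━━
 ┃                             ┃         
 ┃                             ┃         
 ┃                             ┃         
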